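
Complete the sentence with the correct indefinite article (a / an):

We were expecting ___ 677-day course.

The indefinite article is chosen by the initial *sound* of the following word, not its spelling.
The number *677* is spoken "six hundred …", beginning with /sɪks/ — a consonant sound.
So the article is *a*: We were expecting a 677-day course.

a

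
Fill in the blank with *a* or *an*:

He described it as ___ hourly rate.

The indefinite article is chosen by the initial *sound* of the following word, not its spelling.
*hourly* begins with the sound /aʊ/ (silent h) — a vowel sound.
So the article is *an*: He described it as an hourly rate.

an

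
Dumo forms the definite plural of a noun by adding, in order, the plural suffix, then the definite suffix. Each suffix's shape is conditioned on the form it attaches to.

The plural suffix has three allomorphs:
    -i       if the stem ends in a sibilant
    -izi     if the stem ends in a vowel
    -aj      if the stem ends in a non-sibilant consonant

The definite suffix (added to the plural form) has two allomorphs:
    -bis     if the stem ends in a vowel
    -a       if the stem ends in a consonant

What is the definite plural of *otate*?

*otate*: final sound = /e/, a vowel → -izi → *otateizi*.
The plural form *otateizi* — final sound /i/ (a vowel) → -bis → *otateizibis*.

otateizibis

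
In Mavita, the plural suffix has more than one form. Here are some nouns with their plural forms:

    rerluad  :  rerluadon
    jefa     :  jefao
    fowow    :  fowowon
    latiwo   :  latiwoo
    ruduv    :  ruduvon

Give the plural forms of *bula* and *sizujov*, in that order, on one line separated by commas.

The pattern is consonant vs. vowel: -on when the stem ends in a consonant (*rerluad*, *fowow*, *ruduv*); -o when the stem ends in a vowel (*jefa*, *latiwo*).
The final sound of *bula* is /a/, which is a vowel, so the suffix is -o, giving *bulao*.
*sizujov* — final sound /v/ (a consonant) → -on → *sizujovon*.

bulao, sizujovon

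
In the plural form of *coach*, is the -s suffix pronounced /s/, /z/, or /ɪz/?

The stem *coach* ends in a sibilant (/s, z, ʃ, ʒ, tʃ, dʒ/).
The plural suffix surfaces as /ɪz/ after sibilants, /s/ after other voiceless consonants, and /z/ after other voiced sounds.
So the plural -s on *coach* is pronounced /ɪz/.

/ɪz/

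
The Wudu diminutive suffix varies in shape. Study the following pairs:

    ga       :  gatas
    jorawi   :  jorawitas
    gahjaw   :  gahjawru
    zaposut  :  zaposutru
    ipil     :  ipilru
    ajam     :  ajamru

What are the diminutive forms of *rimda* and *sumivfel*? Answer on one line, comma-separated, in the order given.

The pattern is consonant vs. vowel: -ru when the stem ends in a consonant (*gahjaw*, *zaposut*, *ipil*, *ajam*); -tas when the stem ends in a vowel (*ga*, *jorawi*).
Since the final sound of *rimda* is /a/ (a vowel), it takes -tas, giving *rimdatas*.
Since the final sound of *sumivfel* is /l/ (a consonant), it takes -ru, giving *sumivfelru*.

rimdatas, sumivfelru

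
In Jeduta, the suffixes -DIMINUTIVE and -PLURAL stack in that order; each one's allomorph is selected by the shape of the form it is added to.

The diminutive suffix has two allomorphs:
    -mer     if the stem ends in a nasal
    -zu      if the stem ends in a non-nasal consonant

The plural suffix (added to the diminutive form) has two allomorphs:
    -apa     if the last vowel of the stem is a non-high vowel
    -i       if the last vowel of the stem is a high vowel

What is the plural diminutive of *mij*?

*mij*: final consonant = /j/, non-nasal → -zu → *mijzu*.
The diminutive form *mijzu*: last vowel = /u/, a high vowel → -i → *mijzui*.

mijzui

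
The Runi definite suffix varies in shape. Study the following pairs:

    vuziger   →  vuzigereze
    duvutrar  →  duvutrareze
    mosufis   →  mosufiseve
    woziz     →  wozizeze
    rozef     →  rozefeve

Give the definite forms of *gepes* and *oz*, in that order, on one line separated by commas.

The suffix is conditioned by the final consonant: -eve when the stem ends in a voiceless consonant (*mosufis*, *rozef*); -eze when the stem ends in a voiced consonant (*vuziger*, *duvutrar*, *woziz*).
*gepes* — final consonant /s/ (voiceless) → -eve → *gepeseve*.
Since the final consonant of *oz* is /z/ (voiced), it takes -eze, giving *ozeze*.

gepeseve, ozeze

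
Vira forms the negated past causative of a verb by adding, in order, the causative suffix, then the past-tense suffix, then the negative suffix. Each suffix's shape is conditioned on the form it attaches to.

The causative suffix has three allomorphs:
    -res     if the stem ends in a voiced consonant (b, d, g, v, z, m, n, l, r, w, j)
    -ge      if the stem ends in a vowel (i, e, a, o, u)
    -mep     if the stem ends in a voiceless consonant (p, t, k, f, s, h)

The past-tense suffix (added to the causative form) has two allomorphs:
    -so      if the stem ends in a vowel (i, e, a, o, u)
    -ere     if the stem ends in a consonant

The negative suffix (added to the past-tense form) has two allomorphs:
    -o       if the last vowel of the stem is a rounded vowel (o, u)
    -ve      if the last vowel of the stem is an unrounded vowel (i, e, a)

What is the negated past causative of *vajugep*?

vajugepmepereve

*vajugep* — final sound /p/ (a voiceless consonant) → -mep → *vajugepmep*.
The causative form *vajugepmep* — final sound /p/ (a consonant) → -ere → *vajugepmepere*.
The past-tense form *vajugepmepere* — last vowel /e/ (an unrounded vowel) → -ve → *vajugepmepereve*.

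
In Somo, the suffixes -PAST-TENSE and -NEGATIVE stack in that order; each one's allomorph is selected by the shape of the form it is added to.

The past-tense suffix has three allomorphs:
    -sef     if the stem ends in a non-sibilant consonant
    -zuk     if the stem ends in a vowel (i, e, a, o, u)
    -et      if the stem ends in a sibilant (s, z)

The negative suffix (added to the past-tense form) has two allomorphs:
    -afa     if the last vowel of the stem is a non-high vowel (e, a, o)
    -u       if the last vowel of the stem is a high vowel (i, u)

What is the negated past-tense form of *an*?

ansefafa

The final sound of *an* is /n/, which is a non-sibilant consonant, so the past-tense suffix is -sef, giving *ansef*.
The past-tense form *ansef* — last vowel /e/ (a non-high vowel) → -afa → *ansefafa*.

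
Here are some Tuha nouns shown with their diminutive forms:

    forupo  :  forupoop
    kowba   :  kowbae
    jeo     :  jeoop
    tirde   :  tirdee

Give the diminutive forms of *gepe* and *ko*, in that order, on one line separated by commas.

The suffix is conditioned by the last vowel: -op when the last vowel of the stem is a rounded vowel (*forupo*, *jeo*); -e when the last vowel of the stem is an unrounded vowel (*kowba*, *tirde*).
*gepe*: last vowel = /e/, an unrounded vowel → -e → *gepee*.
The last vowel of *ko* is /o/, which is a rounded vowel, so the suffix is -op, giving *koop*.

gepee, koop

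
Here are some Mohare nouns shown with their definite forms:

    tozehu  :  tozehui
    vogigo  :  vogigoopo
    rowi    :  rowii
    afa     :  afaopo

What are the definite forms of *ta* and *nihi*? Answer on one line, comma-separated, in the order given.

taopo, nihii

The suffix is conditioned by the last vowel: -i when the last vowel of the stem is a high vowel (*tozehu*, *rowi*); -opo when the last vowel of the stem is a non-high vowel (*vogigo*, *afa*).
*ta*: last vowel = /a/, a non-high vowel → -opo → *taopo*.
*nihi*: last vowel = /i/, a high vowel → -i → *nihii*.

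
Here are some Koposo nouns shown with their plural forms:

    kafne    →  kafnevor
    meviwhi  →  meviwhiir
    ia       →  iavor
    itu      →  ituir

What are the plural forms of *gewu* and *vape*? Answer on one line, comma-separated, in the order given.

The suffix is conditioned by the last vowel: -ir when the last vowel of the stem is a high vowel (*meviwhi*, *itu*); -vor when the last vowel of the stem is a non-high vowel (*kafne*, *ia*).
Since the last vowel of *gewu* is /u/ (a high vowel), it takes -ir, giving *gewuir*.
*vape*: last vowel = /e/, a non-high vowel → -vor → *vapevor*.

gewuir, vapevor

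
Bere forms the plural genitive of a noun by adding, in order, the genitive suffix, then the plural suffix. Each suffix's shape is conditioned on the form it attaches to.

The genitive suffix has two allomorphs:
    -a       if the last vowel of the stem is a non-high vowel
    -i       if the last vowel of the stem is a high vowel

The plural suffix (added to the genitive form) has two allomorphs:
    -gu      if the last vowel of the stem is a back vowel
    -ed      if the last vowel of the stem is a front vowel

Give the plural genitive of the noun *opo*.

opoagu

Since the last vowel of *opo* is /o/ (a non-high vowel), it takes -a, giving *opoa*.
The genitive form *opoa*: last vowel = /a/, a back vowel → -gu → *opoagu*.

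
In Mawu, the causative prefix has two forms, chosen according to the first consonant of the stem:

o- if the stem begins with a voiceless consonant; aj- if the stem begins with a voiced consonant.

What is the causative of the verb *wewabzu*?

ajwewabzu

Since the first consonant of *wewabzu* is /w/ (voiced), it takes aj-, giving *ajwewabzu*.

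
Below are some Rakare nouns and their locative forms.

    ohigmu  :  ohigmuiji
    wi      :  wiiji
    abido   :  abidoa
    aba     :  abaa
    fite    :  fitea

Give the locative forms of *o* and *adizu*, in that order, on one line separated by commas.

The pattern is height harmony: -iji when the last vowel of the stem is a high vowel (*ohigmu*, *wi*); -a when the last vowel of the stem is a non-high vowel (*abido*, *aba*, *fite*).
*o* — last vowel /o/ (a non-high vowel) → -a → *oa*.
Since the last vowel of *adizu* is /u/ (a high vowel), it takes -iji, giving *adizuiji*.

oa, adizuiji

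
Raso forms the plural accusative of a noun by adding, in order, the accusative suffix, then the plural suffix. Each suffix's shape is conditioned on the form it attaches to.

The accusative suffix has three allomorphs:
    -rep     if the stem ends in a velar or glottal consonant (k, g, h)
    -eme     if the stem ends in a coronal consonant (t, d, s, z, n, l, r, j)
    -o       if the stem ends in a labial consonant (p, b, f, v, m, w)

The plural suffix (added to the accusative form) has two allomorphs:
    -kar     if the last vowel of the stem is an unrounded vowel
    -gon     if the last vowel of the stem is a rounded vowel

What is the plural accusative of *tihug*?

*tihug* — final consonant /g/ (velar/glottal) → -rep → *tihugrep*.
The accusative form *tihugrep* — last vowel /e/ (an unrounded vowel) → -kar → *tihugrepkar*.

tihugrepkar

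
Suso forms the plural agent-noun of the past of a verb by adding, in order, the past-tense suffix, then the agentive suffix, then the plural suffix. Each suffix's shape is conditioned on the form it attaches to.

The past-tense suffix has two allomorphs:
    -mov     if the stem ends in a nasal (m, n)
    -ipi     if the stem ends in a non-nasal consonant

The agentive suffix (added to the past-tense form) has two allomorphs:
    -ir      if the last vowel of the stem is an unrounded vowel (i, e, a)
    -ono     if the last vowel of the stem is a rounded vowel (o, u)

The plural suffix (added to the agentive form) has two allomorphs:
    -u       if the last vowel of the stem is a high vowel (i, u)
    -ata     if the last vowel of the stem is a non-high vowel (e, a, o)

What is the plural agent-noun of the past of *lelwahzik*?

Since the final consonant of *lelwahzik* is /k/ (non-nasal), it takes -ipi, giving *lelwahzikipi*.
The past-tense form *lelwahzikipi*: last vowel = /i/, an unrounded vowel → -ir → *lelwahzikipiir*.
The agentive form *lelwahzikipiir* — last vowel /i/ (a high vowel) → -u → *lelwahzikipiiru*.

lelwahzikipiiru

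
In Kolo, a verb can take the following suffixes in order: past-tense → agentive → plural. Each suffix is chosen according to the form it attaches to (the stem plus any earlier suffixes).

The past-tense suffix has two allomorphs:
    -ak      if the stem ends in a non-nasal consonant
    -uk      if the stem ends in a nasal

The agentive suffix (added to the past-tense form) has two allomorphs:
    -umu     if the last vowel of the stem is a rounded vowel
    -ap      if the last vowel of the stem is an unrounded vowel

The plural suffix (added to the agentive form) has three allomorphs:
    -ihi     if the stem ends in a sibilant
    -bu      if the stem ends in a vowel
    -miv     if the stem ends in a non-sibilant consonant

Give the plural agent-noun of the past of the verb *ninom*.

Since the final consonant of *ninom* is /m/ (a nasal), it takes -uk, giving *ninomuk*.
The past-tense form *ninomuk*: last vowel = /u/, a rounded vowel → -umu → *ninomukumu*.
The agentive form *ninomukumu*: final sound = /u/, a vowel → -bu → *ninomukumubu*.

ninomukumubu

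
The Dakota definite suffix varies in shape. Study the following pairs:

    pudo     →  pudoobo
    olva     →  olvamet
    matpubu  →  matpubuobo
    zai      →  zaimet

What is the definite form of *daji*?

dajimet

The alternation tracks the last vowel of the stem — -obo when the last vowel of the stem is a rounded vowel (*pudo*, *matpubu*); -met when the last vowel of the stem is an unrounded vowel (*olva*, *zai*).
*daji*: last vowel = /i/, an unrounded vowel → -met → *dajimet*.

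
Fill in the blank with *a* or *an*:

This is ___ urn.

The indefinite article is chosen by the initial *sound* of the following word, not its spelling.
*urn* begins with the sound /ɜr/ (u pronounced /ɜr/) — a vowel sound.
So the article is *an*: This is an urn.

an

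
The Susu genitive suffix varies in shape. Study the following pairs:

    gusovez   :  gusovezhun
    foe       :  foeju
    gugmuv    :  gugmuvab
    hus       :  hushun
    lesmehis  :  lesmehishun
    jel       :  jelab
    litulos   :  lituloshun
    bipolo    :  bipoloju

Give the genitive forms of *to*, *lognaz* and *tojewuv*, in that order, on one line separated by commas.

Looking at the final sound of each stem: -hun when the stem ends in a sibilant (*gusovez*, *hus*, *lesmehis*, *litulos*); -ab when the stem ends in a non-sibilant consonant (*gugmuv*, *jel*); -ju when the stem ends in a vowel (*foe*, *bipolo*).
The final sound of *to* is /o/, which is a vowel, so the suffix is -ju, giving *toju*.
*lognaz* — final sound /z/ (a sibilant) → -hun → *lognazhun*.
Since the final sound of *tojewuv* is /v/ (a non-sibilant consonant), it takes -ab, giving *tojewuvab*.

toju, lognazhun, tojewuvab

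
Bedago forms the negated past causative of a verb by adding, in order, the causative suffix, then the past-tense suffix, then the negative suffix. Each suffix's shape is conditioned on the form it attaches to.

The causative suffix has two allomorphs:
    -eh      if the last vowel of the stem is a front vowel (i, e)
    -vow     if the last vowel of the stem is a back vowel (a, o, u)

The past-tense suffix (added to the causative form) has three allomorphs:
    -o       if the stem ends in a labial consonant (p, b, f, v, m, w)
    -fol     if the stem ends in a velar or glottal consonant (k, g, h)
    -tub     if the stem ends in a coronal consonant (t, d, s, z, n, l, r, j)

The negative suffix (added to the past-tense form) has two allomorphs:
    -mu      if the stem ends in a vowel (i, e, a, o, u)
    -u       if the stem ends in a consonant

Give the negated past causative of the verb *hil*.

*hil*: last vowel = /i/, a front vowel → -eh → *hileh*.
The causative form *hileh* — final consonant /h/ (velar/glottal) → -fol → *hilehfol*.
The past-tense form *hilehfol*: final sound = /l/, a consonant → -u → *hilehfolu*.

hilehfolu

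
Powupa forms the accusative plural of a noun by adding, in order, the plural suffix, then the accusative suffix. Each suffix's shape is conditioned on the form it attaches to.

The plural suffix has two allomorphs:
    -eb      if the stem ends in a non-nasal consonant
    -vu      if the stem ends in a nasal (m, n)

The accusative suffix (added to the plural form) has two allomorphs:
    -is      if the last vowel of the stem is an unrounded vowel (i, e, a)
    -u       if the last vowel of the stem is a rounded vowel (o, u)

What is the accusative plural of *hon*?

honvuu

Since the final consonant of *hon* is /n/ (a nasal), it takes -vu, giving *honvu*.
Since the last vowel of the plural form *honvu* is /u/ (a rounded vowel), it takes -u, giving *honvuu*.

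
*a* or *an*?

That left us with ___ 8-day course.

an

The indefinite article is chosen by the initial *sound* of the following word, not its spelling.
The number *8* is spoken "eight", beginning with /eɪt/ — a vowel sound.
So the article is *an*: That left us with an 8-day course.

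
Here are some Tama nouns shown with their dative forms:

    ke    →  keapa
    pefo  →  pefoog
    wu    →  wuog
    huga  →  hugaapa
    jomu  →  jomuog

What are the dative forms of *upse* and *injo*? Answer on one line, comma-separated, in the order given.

Looking at the last vowel of each stem: -og when the last vowel of the stem is a rounded vowel (*pefo*, *wu*, *jomu*); -apa when the last vowel of the stem is an unrounded vowel (*ke*, *huga*).
The last vowel of *upse* is /e/, which is an unrounded vowel, so the suffix is -apa, giving *upseapa*.
*injo*: last vowel = /o/, a rounded vowel → -og → *injoog*.

upseapa, injoog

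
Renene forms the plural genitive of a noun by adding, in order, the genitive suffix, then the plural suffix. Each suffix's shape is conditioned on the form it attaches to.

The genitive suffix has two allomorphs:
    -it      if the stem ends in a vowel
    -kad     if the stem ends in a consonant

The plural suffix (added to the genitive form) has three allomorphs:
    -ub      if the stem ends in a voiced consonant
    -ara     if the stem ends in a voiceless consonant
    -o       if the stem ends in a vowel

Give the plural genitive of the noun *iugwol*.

Since the final sound of *iugwol* is /l/ (a consonant), it takes -kad, giving *iugwolkad*.
Since the final sound of the genitive form *iugwolkad* is /d/ (a voiced consonant), it takes -ub, giving *iugwolkadub*.

iugwolkadub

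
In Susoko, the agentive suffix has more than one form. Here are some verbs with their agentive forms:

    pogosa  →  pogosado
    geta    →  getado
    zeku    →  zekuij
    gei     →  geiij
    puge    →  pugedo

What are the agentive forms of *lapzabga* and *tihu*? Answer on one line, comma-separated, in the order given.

The alternation tracks the last vowel of the stem — -ij when the last vowel of the stem is a high vowel (*zeku*, *gei*); -do when the last vowel of the stem is a non-high vowel (*pogosa*, *geta*, *puge*).
*lapzabga*: last vowel = /a/, a non-high vowel → -do → *lapzabgado*.
*tihu*: last vowel = /u/, a high vowel → -ij → *tihuij*.

lapzabgado, tihuij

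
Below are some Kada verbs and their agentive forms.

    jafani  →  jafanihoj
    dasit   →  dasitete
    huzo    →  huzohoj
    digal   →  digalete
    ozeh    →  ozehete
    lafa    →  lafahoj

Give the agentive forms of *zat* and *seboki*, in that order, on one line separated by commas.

zatete, sebokihoj

Looking at the final sound of each stem: -ete when the stem ends in a consonant (*dasit*, *digal*, *ozeh*); -hoj when the stem ends in a vowel (*jafani*, *huzo*, *lafa*).
The final sound of *zat* is /t/, which is a consonant, so the suffix is -ete, giving *zatete*.
Since the final sound of *seboki* is /i/ (a vowel), it takes -hoj, giving *sebokihoj*.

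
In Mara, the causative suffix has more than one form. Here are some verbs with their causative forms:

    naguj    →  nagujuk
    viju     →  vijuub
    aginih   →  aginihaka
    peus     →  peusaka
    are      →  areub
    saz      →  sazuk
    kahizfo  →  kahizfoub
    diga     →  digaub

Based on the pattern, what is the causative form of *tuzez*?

tuzezuk

The suffix is conditioned by the final sound: -aka when the stem ends in a voiceless consonant (*aginih*, *peus*); -uk when the stem ends in a voiced consonant (*naguj*, *saz*); -ub when the stem ends in a vowel (*viju*, *are*, *kahizfo*, *diga*).
The final sound of *tuzez* is /z/, which is a voiced consonant, so the suffix is -uk, giving *tuzezuk*.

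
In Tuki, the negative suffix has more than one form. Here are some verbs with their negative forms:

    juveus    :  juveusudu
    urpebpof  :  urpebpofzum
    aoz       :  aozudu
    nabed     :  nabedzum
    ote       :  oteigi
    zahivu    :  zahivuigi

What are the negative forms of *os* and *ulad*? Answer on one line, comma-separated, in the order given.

The pattern is sibilance of the final sound: -udu when the stem ends in a sibilant (*juveus*, *aoz*); -zum when the stem ends in a non-sibilant consonant (*urpebpof*, *nabed*); -igi when the stem ends in a vowel (*ote*, *zahivu*).
The final sound of *os* is /s/, which is a sibilant, so the suffix is -udu, giving *osudu*.
Since the final sound of *ulad* is /d/ (a non-sibilant consonant), it takes -zum, giving *uladzum*.

osudu, uladzum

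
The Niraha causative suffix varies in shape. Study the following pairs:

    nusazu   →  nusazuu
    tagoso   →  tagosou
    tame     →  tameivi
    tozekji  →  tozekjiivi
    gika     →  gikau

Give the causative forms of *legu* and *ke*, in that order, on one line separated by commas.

leguu, keivi

The suffix is conditioned by the last vowel: -ivi when the last vowel of the stem is a front vowel (*tame*, *tozekji*); -u when the last vowel of the stem is a back vowel (*nusazu*, *tagoso*, *gika*).
*legu*: last vowel = /u/, a back vowel → -u → *leguu*.
Since the last vowel of *ke* is /e/ (a front vowel), it takes -ivi, giving *keivi*.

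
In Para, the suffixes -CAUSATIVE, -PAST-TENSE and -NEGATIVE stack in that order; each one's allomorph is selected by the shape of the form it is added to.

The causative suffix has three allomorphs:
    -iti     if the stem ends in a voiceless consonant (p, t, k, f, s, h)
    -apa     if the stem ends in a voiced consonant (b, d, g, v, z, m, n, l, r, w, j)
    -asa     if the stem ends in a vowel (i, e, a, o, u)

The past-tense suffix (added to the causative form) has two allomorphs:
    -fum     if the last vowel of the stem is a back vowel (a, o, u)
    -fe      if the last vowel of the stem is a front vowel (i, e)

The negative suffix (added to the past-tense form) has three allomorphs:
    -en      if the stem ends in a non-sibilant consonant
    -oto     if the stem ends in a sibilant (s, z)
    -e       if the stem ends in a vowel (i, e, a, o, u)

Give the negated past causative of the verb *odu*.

The final sound of *odu* is /u/, which is a vowel, so the causative suffix is -asa, giving *oduasa*.
The causative form *oduasa*: last vowel = /a/, a back vowel → -fum → *oduasafum*.
The final sound of the past-tense form *oduasafum* is /m/, which is a non-sibilant consonant, so the negative suffix is -en, giving *oduasafumen*.

oduasafumen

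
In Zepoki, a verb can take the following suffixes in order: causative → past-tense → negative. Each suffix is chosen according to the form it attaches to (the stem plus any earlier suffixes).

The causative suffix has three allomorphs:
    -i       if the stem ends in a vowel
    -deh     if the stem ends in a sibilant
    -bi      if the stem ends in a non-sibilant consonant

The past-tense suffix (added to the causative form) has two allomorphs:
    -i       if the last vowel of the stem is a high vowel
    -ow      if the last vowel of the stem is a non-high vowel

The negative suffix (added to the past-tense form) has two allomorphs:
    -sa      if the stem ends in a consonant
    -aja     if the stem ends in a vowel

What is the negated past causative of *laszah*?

Since the final sound of *laszah* is /h/ (a non-sibilant consonant), it takes -bi, giving *laszahbi*.
The last vowel of the causative form *laszahbi* is /i/, which is a high vowel, so the past-tense suffix is -i, giving *laszahbii*.
The past-tense form *laszahbii* — final sound /i/ (a vowel) → -aja → *laszahbiiaja*.

laszahbiiaja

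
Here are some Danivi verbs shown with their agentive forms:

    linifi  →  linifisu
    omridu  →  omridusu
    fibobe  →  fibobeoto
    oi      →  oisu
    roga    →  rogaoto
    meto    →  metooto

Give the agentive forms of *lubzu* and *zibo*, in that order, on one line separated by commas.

lubzusu, zibooto

The suffix is conditioned by the last vowel: -su when the last vowel of the stem is a high vowel (*linifi*, *omridu*, *oi*); -oto when the last vowel of the stem is a non-high vowel (*fibobe*, *roga*, *meto*).
The last vowel of *lubzu* is /u/, which is a high vowel, so the suffix is -su, giving *lubzusu*.
*zibo*: last vowel = /o/, a non-high vowel → -oto → *zibooto*.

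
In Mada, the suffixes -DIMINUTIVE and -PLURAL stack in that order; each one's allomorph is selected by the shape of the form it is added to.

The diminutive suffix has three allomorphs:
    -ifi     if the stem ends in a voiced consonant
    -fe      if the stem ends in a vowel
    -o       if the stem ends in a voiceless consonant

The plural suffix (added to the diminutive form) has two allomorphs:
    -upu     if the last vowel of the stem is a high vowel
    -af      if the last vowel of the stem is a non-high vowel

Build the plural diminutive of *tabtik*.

tabtikoaf

The final sound of *tabtik* is /k/, which is a voiceless consonant, so the diminutive suffix is -o, giving *tabtiko*.
The diminutive form *tabtiko*: last vowel = /o/, a non-high vowel → -af → *tabtikoaf*.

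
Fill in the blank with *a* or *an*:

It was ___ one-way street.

a

The indefinite article is chosen by the initial *sound* of the following word, not its spelling.
*one-way* begins with the sound /wʌ/ (*one* pronounced /wʌn/) — a consonant sound.
So the article is *a*: It was a one-way street.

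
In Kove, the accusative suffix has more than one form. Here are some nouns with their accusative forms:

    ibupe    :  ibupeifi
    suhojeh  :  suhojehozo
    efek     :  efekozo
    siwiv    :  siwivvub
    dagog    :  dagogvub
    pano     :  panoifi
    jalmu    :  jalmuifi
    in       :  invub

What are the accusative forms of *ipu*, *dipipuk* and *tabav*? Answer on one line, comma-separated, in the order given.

The alternation tracks the final sound of the stem — -ozo when the stem ends in a voiceless consonant (*suhojeh*, *efek*); -vub when the stem ends in a voiced consonant (*siwiv*, *dagog*, *in*); -ifi when the stem ends in a vowel (*ibupe*, *pano*, *jalmu*).
The final sound of *ipu* is /u/, which is a vowel, so the suffix is -ifi, giving *ipuifi*.
*dipipuk*: final sound = /k/, a voiceless consonant → -ozo → *dipipukozo*.
*tabav*: final sound = /v/, a voiced consonant → -vub → *tabavvub*.

ipuifi, dipipukozo, tabavvub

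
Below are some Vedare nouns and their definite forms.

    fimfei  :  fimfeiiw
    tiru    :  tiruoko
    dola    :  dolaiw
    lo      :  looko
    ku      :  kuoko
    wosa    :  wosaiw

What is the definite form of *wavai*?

wavaiiw

The suffix is conditioned by the last vowel: -oko when the last vowel of the stem is a rounded vowel (*tiru*, *lo*, *ku*); -iw when the last vowel of the stem is an unrounded vowel (*fimfei*, *dola*, *wosa*).
The last vowel of *wavai* is /i/, which is an unrounded vowel, so the suffix is -iw, giving *wavaiiw*.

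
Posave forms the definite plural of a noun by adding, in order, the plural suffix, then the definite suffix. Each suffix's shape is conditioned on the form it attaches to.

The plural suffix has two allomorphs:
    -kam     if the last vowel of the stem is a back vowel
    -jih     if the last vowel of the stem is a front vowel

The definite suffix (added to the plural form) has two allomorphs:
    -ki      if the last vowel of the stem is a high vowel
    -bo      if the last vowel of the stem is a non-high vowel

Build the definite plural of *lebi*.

lebijihki

The last vowel of *lebi* is /i/, which is a front vowel, so the plural suffix is -jih, giving *lebijih*.
The plural form *lebijih* — last vowel /i/ (a high vowel) → -ki → *lebijihki*.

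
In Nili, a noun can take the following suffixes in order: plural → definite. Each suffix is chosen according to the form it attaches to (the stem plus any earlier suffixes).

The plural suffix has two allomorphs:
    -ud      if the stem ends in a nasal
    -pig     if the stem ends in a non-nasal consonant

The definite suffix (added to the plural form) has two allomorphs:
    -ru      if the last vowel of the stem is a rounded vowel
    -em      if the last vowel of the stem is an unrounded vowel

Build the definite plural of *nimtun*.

Since the final consonant of *nimtun* is /n/ (a nasal), it takes -ud, giving *nimtunud*.
Since the last vowel of the plural form *nimtunud* is /u/ (a rounded vowel), it takes -ru, giving *nimtunudru*.

nimtunudru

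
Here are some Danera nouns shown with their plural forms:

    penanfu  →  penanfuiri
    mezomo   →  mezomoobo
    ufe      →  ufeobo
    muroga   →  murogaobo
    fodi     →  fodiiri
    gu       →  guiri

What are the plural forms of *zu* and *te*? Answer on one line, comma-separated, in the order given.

zuiri, teobo

The alternation tracks the last vowel of the stem — -iri when the last vowel of the stem is a high vowel (*penanfu*, *fodi*, *gu*); -obo when the last vowel of the stem is a non-high vowel (*mezomo*, *ufe*, *muroga*).
Since the last vowel of *zu* is /u/ (a high vowel), it takes -iri, giving *zuiri*.
*te*: last vowel = /e/, a non-high vowel → -obo → *teobo*.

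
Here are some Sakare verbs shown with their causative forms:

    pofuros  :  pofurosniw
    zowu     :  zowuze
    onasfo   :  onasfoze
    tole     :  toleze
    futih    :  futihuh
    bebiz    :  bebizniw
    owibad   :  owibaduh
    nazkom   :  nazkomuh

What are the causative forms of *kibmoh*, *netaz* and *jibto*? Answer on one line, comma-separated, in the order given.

The suffix is conditioned by the final sound: -niw when the stem ends in a sibilant (*pofuros*, *bebiz*); -uh when the stem ends in a non-sibilant consonant (*futih*, *owibad*, *nazkom*); -ze when the stem ends in a vowel (*zowu*, *onasfo*, *tole*).
*kibmoh*: final sound = /h/, a non-sibilant consonant → -uh → *kibmohuh*.
The final sound of *netaz* is /z/, which is a sibilant, so the suffix is -niw, giving *netazniw*.
*jibto* — final sound /o/ (a vowel) → -ze → *jibtoze*.

kibmohuh, netazniw, jibtoze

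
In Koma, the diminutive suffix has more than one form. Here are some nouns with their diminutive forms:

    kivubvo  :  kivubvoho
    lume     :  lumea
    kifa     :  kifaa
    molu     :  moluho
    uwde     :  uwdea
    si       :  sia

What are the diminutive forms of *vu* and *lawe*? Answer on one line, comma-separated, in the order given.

Looking at the last vowel of each stem: -ho when the last vowel of the stem is a rounded vowel (*kivubvo*, *molu*); -a when the last vowel of the stem is an unrounded vowel (*lume*, *kifa*, *uwde*, *si*).
The last vowel of *vu* is /u/, which is a rounded vowel, so the suffix is -ho, giving *vuho*.
*lawe* — last vowel /e/ (an unrounded vowel) → -a → *lawea*.

vuho, lawea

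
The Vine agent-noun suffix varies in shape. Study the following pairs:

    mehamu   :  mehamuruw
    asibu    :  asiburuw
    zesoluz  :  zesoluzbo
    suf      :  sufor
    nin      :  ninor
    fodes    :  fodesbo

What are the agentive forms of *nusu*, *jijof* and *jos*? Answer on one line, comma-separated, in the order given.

Looking at the final sound of each stem: -bo when the stem ends in a sibilant (*zesoluz*, *fodes*); -or when the stem ends in a non-sibilant consonant (*suf*, *nin*); -ruw when the stem ends in a vowel (*mehamu*, *asibu*).
Since the final sound of *nusu* is /u/ (a vowel), it takes -ruw, giving *nusuruw*.
*jijof* — final sound /f/ (a non-sibilant consonant) → -or → *jijofor*.
*jos*: final sound = /s/, a sibilant → -bo → *josbo*.

nusuruw, jijofor, josbo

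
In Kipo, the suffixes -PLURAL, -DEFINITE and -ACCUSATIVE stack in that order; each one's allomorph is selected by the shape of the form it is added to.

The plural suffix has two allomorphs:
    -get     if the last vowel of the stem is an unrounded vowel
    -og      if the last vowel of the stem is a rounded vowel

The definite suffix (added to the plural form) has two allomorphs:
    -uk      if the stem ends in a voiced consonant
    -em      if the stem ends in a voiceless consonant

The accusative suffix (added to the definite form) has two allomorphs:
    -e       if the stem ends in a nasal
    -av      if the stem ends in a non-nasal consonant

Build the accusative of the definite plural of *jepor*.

jeporogukav

*jepor* — last vowel /o/ (a rounded vowel) → -og → *jeporog*.
The plural form *jeporog*: final consonant = /g/, voiced → -uk → *jeporoguk*.
Since the final consonant of the definite form *jeporoguk* is /k/ (non-nasal), it takes -av, giving *jeporogukav*.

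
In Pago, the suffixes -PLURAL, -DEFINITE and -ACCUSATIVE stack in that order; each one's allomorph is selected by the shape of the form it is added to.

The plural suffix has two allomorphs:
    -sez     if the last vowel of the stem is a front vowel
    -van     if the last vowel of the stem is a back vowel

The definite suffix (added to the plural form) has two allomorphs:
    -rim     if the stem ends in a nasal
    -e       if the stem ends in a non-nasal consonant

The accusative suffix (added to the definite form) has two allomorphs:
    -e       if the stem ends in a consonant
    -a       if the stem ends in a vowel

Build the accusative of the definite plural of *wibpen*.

Since the last vowel of *wibpen* is /e/ (a front vowel), it takes -sez, giving *wibpensez*.
The final consonant of the plural form *wibpensez* is /z/, which is non-nasal, so the definite suffix is -e, giving *wibpenseze*.
The final sound of the definite form *wibpenseze* is /e/, which is a vowel, so the accusative suffix is -a, giving *wibpensezea*.

wibpensezea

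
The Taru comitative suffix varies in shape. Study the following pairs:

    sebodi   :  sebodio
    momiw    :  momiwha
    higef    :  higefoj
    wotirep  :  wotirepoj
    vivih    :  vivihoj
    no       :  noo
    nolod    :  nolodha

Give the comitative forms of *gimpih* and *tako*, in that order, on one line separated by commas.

gimpihoj, takoo

The pattern is voicing of the final sound: -oj when the stem ends in a voiceless consonant (*higef*, *wotirep*, *vivih*); -ha when the stem ends in a voiced consonant (*momiw*, *nolod*); -o when the stem ends in a vowel (*sebodi*, *no*).
*gimpih* — final sound /h/ (a voiceless consonant) → -oj → *gimpihoj*.
Since the final sound of *tako* is /o/ (a vowel), it takes -o, giving *takoo*.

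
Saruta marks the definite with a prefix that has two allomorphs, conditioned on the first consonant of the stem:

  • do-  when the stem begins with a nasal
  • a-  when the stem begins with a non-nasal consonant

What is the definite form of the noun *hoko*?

*hoko* — first consonant /h/ (non-nasal) → a- → *ahoko*.

ahoko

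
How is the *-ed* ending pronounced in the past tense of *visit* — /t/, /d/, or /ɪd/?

The stem *visit* ends in /t/ or /d/.
The -ed suffix is realized as /ɪd/ after /t, d/; as /t/ after other voiceless consonants; and as /d/ after other voiced sounds.
So -ed on *visit* is pronounced /ɪd/.

/ɪd/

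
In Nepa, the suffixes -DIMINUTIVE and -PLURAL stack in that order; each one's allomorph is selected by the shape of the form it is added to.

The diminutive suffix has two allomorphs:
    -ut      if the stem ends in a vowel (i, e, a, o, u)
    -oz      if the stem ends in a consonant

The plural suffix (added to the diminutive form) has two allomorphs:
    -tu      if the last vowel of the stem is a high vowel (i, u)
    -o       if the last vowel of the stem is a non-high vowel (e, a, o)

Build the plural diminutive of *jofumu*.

jofumuuttu

*jofumu* — final sound /u/ (a vowel) → -ut → *jofumuut*.
The diminutive form *jofumuut*: last vowel = /u/, a high vowel → -tu → *jofumuuttu*.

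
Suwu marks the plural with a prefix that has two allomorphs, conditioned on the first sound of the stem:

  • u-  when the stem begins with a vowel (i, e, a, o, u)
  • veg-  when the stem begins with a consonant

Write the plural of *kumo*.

The first sound of *kumo* is /k/, which is a consonant, so the prefix is veg-, giving *vegkumo*.

vegkumo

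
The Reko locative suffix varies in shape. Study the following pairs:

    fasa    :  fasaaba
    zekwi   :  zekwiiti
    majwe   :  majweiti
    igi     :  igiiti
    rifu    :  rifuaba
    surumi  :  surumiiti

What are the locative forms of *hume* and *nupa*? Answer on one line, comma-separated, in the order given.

The suffix is conditioned by the last vowel: -iti when the last vowel of the stem is a front vowel (*zekwi*, *majwe*, *igi*, *surumi*); -aba when the last vowel of the stem is a back vowel (*fasa*, *rifu*).
*hume* — last vowel /e/ (a front vowel) → -iti → *humeiti*.
*nupa* — last vowel /a/ (a back vowel) → -aba → *nupaaba*.

humeiti, nupaaba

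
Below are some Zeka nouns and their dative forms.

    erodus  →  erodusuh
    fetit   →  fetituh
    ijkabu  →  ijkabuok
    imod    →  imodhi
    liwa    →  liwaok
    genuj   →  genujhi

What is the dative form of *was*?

The pattern is voicing of the final sound: -uh when the stem ends in a voiceless consonant (*erodus*, *fetit*); -hi when the stem ends in a voiced consonant (*imod*, *genuj*); -ok when the stem ends in a vowel (*ijkabu*, *liwa*).
Since the final sound of *was* is /s/ (a voiceless consonant), it takes -uh, giving *wasuh*.

wasuh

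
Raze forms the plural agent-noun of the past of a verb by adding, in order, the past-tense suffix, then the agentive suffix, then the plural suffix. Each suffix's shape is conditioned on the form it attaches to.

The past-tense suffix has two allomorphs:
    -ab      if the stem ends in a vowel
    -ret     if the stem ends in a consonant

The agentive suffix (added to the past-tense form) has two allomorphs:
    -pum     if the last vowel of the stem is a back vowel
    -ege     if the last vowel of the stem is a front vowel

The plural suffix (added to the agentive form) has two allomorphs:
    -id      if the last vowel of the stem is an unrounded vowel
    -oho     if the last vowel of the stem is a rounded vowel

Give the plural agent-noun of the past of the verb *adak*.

adakretegeid

*adak*: final sound = /k/, a consonant → -ret → *adakret*.
The past-tense form *adakret*: last vowel = /e/, a front vowel → -ege → *adakretege*.
The last vowel of the agentive form *adakretege* is /e/, which is an unrounded vowel, so the plural suffix is -id, giving *adakretegeid*.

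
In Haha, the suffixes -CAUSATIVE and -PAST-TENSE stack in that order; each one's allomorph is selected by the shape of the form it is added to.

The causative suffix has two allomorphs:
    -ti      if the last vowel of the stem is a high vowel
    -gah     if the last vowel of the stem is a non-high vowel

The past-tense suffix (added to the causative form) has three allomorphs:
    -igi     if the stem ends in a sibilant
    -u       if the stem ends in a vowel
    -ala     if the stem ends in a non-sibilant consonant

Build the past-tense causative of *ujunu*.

ujunutiu

The last vowel of *ujunu* is /u/, which is a high vowel, so the causative suffix is -ti, giving *ujunuti*.
The causative form *ujunuti* — final sound /i/ (a vowel) → -u → *ujunutiu*.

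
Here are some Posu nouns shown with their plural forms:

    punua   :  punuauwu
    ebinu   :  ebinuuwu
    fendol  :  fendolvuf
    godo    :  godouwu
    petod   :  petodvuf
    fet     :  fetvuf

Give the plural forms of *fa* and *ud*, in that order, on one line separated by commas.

fauwu, udvuf

The pattern is consonant vs. vowel: -vuf when the stem ends in a consonant (*fendol*, *petod*, *fet*); -uwu when the stem ends in a vowel (*punua*, *ebinu*, *godo*).
Since the final sound of *fa* is /a/ (a vowel), it takes -uwu, giving *fauwu*.
Since the final sound of *ud* is /d/ (a consonant), it takes -vuf, giving *udvuf*.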